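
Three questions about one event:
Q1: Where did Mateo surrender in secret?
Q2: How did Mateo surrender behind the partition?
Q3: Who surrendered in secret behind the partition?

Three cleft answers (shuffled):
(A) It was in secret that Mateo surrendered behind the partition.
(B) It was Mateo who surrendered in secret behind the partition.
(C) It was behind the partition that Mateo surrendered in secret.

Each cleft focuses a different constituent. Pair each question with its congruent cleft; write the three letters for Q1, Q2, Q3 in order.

CAB

Q1 asks about the location; cleft (C) focuses "behind the partition", which is the location — so Q1 → C.
Q2 asks about the manner; cleft (A) focuses "in secret", which is the manner — so Q2 → A.
Q3 asks about the subject (agent); cleft (B) focuses "Mateo", which is the subject (agent) — so Q3 → B.
Mapping: Q1→C, Q2→A, Q3→B.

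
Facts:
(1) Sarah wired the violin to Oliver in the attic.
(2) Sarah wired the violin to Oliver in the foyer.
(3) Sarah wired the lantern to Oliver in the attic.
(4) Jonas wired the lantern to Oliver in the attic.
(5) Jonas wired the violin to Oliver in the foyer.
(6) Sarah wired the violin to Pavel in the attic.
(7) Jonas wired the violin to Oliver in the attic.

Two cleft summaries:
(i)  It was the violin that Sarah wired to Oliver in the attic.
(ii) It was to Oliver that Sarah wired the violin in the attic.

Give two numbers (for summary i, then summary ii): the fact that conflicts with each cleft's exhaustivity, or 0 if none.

(i): focus "the violin". Looking for same agent, recipient, setting (Sarah / Oliver / in the attic) with some other thing — fact (3) has the lantern there. Refuted.
(ii): focus "Oliver". Looking for same agent, thing, setting (Sarah / the violin / in the attic) with some other recipient — fact (6) has Pavel there. Refuted.

3, 6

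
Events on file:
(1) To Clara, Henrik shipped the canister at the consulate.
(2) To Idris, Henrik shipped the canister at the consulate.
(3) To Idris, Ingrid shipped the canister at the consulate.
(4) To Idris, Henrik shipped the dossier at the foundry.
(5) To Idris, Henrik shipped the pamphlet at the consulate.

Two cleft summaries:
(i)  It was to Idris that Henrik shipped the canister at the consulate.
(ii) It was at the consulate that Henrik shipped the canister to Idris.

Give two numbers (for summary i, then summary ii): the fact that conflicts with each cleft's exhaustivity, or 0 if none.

1, 0

Summary (i) focuses "Idris" (the recipient); background agent = Henrik, thing = the canister, setting = at the consulate. Fact (1) matches that background with recipient = Clara — refutes (i).
Summary (ii) focuses "at the consulate" (the setting); background agent = Henrik, thing = the canister, recipient = Idris. No fact matches that background with a different setting, so 0.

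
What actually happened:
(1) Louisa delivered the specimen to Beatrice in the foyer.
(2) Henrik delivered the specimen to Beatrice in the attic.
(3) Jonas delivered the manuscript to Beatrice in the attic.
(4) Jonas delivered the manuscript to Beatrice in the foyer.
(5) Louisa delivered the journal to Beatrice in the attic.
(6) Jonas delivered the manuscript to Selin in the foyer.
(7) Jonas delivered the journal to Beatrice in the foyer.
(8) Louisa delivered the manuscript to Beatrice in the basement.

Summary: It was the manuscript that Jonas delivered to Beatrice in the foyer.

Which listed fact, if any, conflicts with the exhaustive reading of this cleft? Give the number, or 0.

7

The cleft puts "the manuscript" in focus and presupposes the open proposition with Jonas as agent and Beatrice as recipient and in the foyer as setting.
Exhaustivity: the manuscript is the only thing satisfying that background.
Fact (7) shares the background but with thing = the journal; exhaustivity is violated.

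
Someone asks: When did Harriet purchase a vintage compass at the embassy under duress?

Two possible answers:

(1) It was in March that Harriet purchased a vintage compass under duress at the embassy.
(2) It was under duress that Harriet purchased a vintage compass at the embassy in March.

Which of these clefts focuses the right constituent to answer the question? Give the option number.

The question word "when" targets the time.
Option (1) clefts "in March" — that matches what the question asks about.
Option (2) clefts "under duress" — the manner, not what was asked.
So the congruent reply is (1).

1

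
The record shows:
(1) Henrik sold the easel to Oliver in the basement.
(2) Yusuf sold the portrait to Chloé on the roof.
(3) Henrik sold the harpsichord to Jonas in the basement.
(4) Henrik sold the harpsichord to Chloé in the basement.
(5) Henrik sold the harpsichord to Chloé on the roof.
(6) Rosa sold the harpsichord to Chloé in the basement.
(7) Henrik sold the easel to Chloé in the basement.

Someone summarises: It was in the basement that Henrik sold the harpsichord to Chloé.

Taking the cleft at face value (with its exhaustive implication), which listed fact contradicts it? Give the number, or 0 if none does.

5

The cleft puts "in the basement" in focus and presupposes the open proposition with agent = Henrik, thing = the harpsichord, recipient = Chloé.
Exhaustivity: in the basement is the only setting satisfying that background.
But fact (5) also has agent = Henrik, thing = the harpsichord, recipient = Chloé, with setting = on the roof — so the exhaustive reading fails.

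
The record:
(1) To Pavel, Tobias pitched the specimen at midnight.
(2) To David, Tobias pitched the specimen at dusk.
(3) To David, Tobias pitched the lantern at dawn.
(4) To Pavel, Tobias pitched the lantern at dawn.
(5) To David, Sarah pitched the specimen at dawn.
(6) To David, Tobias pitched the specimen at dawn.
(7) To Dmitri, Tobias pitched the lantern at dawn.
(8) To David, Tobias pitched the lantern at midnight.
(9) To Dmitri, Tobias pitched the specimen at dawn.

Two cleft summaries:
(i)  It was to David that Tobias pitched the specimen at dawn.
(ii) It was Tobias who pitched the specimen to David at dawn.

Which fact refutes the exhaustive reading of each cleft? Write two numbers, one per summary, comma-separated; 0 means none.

(i): focus "David". Looking for same agent, thing, setting (Tobias / the specimen / at dawn) with some other recipient — fact (9) has Dmitri there. Refuted.
(ii): focus "Tobias". Looking for same thing, recipient, setting (the specimen / David / at dawn) with some other agent — fact (5) has Sarah there. Refuted.

9, 5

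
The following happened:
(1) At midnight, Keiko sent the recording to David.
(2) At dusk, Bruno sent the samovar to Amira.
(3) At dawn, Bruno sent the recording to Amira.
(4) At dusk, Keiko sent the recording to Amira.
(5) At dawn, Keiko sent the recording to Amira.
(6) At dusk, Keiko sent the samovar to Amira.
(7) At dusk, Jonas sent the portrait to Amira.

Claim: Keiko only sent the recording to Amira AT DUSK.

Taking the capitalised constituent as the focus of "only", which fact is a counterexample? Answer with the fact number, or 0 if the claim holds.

5

Focus (in capitals) is "at dusk" — the setting. "Only" excludes alternative settings while holding fixed Keiko as agent and the recording as thing and Amira as recipient.
Fact (5) shares the background but differs in setting (at dawn) — a counterexample.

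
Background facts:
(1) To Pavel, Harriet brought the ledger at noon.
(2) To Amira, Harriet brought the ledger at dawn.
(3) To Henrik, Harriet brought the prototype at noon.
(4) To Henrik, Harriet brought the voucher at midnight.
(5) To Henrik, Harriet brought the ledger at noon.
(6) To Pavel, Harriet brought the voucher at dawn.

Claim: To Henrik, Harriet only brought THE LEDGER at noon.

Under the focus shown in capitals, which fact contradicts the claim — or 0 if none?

The capitals mark "the ledger" as focus. So "only" rules out other things, with the rest (Harriet as agent and Henrik as recipient and at noon as setting) as background.
Fact (3) shares the background but differs in thing (the prototype) — a counterexample.

3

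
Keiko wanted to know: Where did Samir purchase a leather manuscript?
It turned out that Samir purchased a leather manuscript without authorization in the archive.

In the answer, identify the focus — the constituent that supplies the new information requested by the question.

in the archive

The wh-word "where" asks about the location.
In the answer, "Samir" and "a leather manuscript" are given — repeated from the question.
"without authorization" is also new, but it specifies the manner, which is not what the question asks about — so it is not the focus.
The constituent filling the location gap is "in the archive"; that is the focus.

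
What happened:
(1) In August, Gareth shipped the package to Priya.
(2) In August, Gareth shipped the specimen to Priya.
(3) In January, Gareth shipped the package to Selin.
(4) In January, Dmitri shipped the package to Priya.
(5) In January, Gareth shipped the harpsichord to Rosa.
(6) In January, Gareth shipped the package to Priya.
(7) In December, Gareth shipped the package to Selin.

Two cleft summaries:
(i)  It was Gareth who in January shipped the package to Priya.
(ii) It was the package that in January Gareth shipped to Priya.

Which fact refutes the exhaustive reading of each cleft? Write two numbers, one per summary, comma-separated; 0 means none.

4, 0

Summary (i) focuses "Gareth" (the agent); background thing = the package, recipient = Priya, setting = in January. Fact (4) matches that background with agent = Dmitri — refutes (i).
Summary (ii) focuses "the package" (the thing); background agent = Gareth, recipient = Priya, setting = in January. No fact matches that background with a different thing, so 0.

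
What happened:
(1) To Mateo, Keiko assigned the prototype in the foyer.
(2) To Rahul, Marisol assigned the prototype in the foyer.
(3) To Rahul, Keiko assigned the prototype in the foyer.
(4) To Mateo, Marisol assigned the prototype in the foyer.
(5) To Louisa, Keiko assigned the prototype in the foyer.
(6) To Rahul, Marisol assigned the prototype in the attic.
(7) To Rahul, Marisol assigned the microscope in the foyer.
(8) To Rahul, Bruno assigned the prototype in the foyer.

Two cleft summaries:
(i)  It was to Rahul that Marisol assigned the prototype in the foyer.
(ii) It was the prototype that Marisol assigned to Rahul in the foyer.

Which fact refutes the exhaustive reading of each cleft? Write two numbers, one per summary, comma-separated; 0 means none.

4, 7

Summary (i) focuses "Rahul" (the recipient); background same agent, thing, setting (Marisol / the prototype / in the foyer). Fact (4) matches that background with recipient = Mateo — refutes (i).
Summary (ii) focuses "the prototype" (the thing); background same agent, recipient, setting (Marisol / Rahul / in the foyer). Fact (7) matches that background with thing = the microscope — refutes (ii).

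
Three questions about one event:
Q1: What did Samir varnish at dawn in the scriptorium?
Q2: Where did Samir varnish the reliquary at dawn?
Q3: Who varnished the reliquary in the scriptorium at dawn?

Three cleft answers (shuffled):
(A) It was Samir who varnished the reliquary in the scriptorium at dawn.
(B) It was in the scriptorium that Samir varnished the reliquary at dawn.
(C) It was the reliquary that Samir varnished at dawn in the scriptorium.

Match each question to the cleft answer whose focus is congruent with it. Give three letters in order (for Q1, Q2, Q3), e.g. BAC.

Q1 asks about the direct object; cleft (C) focuses "the reliquary", which is the direct object — so Q1 → C.
Q2 asks about the location; cleft (B) focuses "in the scriptorium", which is the location — so Q2 → B.
Q3 asks about the subject (agent); cleft (A) focuses "Samir", which is the subject (agent) — so Q3 → A.
Mapping: Q1→C, Q2→B, Q3→A.

CBA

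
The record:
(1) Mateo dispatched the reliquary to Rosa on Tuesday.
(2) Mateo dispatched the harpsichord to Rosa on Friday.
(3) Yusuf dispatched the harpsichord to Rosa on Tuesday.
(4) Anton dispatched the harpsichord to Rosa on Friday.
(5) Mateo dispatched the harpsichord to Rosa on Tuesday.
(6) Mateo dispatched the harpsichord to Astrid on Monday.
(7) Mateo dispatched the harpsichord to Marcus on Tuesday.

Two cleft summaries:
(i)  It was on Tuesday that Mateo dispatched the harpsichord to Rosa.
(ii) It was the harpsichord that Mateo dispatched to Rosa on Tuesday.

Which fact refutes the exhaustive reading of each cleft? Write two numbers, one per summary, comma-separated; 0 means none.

Summary (i) focuses "on Tuesday" (the setting); background agent = Mateo, thing = the harpsichord, recipient = Rosa. Fact (2) matches that background with setting = on Friday — refutes (i).
Summary (ii) focuses "the harpsichord" (the thing); background agent = Mateo, recipient = Rosa, setting = on Tuesday. Fact (1) matches that background with thing = the reliquary — refutes (ii).

2, 1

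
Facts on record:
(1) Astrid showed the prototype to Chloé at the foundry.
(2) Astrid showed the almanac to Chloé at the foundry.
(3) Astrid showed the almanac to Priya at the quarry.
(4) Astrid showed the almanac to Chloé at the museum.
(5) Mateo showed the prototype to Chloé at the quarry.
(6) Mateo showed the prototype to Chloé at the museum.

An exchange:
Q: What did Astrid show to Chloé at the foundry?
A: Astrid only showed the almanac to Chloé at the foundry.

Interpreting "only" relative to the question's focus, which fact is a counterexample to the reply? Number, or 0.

The question "What did ...?" targets the thing, so in the reply the focus falls on "the almanac".
So "only" ranges over things; the rest (same agent, recipient, setting (Astrid / Chloé / at the foundry)) is presupposed.
Fact (1) keeps same agent, recipient, setting (Astrid / Chloé / at the foundry) but has thing = the prototype; that refutes the reply.
(Fact (4) would refute a reading with focus on the setting — but that is not what the question asks.)

1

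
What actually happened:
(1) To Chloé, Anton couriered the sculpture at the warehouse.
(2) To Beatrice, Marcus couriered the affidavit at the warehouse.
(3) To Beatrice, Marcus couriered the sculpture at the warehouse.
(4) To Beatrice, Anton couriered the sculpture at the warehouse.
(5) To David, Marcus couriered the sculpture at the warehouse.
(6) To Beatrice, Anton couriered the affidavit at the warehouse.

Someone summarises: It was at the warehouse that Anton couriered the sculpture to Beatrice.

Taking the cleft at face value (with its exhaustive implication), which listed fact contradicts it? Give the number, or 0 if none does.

0

Focus of the cleft: "at the warehouse" (the setting). Presupposed background: agent = Anton, thing = the sculpture, recipient = Beatrice.
The exhaustive reading says no other setting fits that background.
No listed fact matches the background with a different setting. Exhaustivity holds.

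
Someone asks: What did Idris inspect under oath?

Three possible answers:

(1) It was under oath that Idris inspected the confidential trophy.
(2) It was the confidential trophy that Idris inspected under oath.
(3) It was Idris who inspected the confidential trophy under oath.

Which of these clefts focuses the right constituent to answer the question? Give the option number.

The question word "what" targets the direct object.
Option (1) clefts "under oath" — the manner, not what was asked.
Option (2) clefts "the confidential trophy" — that matches what the question asks about.
Option (3) clefts "Idris" — the subject (agent), not what was asked.
So the congruent reply is (2).

2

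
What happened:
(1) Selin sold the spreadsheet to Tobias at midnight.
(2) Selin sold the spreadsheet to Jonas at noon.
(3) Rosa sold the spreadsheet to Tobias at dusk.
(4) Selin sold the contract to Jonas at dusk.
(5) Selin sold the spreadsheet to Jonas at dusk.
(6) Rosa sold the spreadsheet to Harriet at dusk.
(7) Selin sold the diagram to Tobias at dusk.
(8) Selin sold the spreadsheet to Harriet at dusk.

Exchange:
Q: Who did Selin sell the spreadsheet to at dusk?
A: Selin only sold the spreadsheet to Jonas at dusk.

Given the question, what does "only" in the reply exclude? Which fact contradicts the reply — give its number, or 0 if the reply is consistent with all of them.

8

Answering "Who did ... to ...?" puts focus on the recipient — here, "Jonas".
So "only" ranges over recipients; the rest (Selin as agent and the spreadsheet as thing and at dusk as setting) is presupposed.
Fact (8) keeps Selin as agent and the spreadsheet as thing and at dusk as setting but has recipient = Harriet; that refutes the reply.
(Fact (4) would refute a reading with focus on the thing — but that is not what the question asks.)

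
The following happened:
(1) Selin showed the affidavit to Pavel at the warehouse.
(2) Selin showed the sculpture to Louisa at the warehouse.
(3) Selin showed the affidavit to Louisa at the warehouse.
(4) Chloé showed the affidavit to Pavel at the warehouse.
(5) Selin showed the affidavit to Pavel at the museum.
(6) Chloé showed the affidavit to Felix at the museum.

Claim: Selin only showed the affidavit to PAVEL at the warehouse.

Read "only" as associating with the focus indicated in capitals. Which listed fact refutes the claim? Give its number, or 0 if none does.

The capitals mark "Pavel" as focus. So "only" rules out other recipients, with the rest (agent = Selin, thing = the affidavit, setting = at the warehouse) as background.
Fact (3) shares the background but differs in recipient (Louisa) — a counterexample.

3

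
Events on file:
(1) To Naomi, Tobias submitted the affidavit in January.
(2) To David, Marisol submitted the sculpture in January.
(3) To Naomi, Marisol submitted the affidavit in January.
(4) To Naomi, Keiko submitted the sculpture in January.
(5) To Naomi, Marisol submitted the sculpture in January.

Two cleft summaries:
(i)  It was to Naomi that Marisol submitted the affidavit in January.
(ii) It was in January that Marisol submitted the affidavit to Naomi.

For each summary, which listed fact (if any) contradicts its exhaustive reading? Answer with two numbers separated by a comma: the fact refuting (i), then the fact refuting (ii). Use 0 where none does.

0, 0

Summary (i) focuses "Naomi" (the recipient); background same agent, thing, setting (Marisol / the affidavit / in January). No fact matches that background with a different recipient, so 0.
Summary (ii) focuses "in January" (the setting); background same agent, thing, recipient (Marisol / the affidavit / Naomi). No fact matches that background with a different setting, so 0.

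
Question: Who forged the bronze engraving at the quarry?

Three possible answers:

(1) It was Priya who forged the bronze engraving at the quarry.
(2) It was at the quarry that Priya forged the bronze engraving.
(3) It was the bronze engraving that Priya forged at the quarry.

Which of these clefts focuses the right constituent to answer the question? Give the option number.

1

The question word "who" targets the subject (agent).
Option (1) clefts "Priya" — that matches what the question asks about.
Option (2) clefts "at the quarry" — the location, not what was asked.
Option (3) clefts "the bronze engraving" — the direct object, not what was asked.
So the congruent reply is (1).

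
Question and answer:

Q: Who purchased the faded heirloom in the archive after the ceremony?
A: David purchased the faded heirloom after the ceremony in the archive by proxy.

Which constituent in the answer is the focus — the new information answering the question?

David

The wh-word "who" asks about the subject (agent).
In the answer, "the faded heirloom", "after the ceremony" and "in the archive" are given — repeated from the question.
"by proxy" is also new, but it specifies the manner, which is not what the question asks about — so it is not the focus.
The constituent filling the subject (agent) gap is "David"; that is the focus.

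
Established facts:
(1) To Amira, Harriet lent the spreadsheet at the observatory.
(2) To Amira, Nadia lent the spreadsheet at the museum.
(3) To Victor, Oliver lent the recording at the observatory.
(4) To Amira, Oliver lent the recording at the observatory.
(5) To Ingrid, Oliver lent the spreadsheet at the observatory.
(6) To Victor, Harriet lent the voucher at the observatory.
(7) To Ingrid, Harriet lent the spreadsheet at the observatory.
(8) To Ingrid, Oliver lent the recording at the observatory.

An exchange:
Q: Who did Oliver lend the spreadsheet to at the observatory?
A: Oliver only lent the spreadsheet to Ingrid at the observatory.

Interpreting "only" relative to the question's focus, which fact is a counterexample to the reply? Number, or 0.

Answering "Who did ... to ...?" puts focus on the recipient — here, "Ingrid".
So "only" ranges over recipients; the rest (agent = Oliver, thing = the spreadsheet, setting = at the observatory) is presupposed.
No fact keeps agent = Oliver, thing = the spreadsheet, setting = at the observatory while changing the recipient; every other fact differs on something backgrounded. The reply stands.
(Fact (8) would refute a reading with focus on the thing — but that is not what the question asks.)

0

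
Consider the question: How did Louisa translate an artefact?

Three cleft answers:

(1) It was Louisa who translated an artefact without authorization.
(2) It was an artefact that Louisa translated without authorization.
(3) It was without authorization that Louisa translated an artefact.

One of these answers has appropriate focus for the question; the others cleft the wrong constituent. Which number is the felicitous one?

The question word "how" targets the manner.
Option (1) clefts "Louisa" — the subject (agent), not what was asked.
Option (2) clefts "an artefact" — the direct object, not what was asked.
Option (3) clefts "without authorization" — that matches what the question asks about.
So the congruent reply is (3).

3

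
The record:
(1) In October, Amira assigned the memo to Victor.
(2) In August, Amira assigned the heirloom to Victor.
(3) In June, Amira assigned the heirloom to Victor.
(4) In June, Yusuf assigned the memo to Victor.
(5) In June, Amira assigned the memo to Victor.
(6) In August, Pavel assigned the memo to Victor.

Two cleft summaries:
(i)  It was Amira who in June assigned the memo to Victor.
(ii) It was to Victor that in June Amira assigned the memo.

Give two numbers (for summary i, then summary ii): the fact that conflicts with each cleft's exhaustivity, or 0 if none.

(i): focus "Amira". Looking for the memo as thing and Victor as recipient and in June as setting with some other agent — fact (4) has Yusuf there. Refuted.
(ii): focus "Victor". No fact shares Amira as agent and the memo as thing and in June as setting with a different recipient. 0.

4, 0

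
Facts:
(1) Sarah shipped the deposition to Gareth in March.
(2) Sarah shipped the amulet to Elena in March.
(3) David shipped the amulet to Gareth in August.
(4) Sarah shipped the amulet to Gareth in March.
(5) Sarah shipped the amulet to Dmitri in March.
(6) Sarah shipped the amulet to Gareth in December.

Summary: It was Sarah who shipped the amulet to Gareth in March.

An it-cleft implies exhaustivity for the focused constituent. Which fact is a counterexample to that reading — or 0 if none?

0

The cleft puts "Sarah" in focus and presupposes the open proposition with the amulet as thing and Gareth as recipient and in March as setting.
The exhaustive reading says no other agent fits that background.
Every other fact differs from the presupposition on some backgrounded slot, so none challenges the exhaustivity.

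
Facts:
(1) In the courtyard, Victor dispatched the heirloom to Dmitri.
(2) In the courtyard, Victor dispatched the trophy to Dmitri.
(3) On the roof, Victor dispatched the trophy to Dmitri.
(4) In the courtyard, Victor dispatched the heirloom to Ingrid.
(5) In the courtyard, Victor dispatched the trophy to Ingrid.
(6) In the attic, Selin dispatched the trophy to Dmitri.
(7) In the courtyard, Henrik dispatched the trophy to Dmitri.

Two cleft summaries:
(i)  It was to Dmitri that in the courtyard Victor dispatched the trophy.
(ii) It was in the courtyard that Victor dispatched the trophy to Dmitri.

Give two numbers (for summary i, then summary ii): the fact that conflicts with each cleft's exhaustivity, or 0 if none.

(i): focus "Dmitri". Looking for agent = Victor, thing = the trophy, setting = in the courtyard with some other recipient — fact (5) has Ingrid there. Refuted.
(ii): focus "in the courtyard". Looking for agent = Victor, thing = the trophy, recipient = Dmitri with some other setting — fact (3) has on the roof there. Refuted.

5, 3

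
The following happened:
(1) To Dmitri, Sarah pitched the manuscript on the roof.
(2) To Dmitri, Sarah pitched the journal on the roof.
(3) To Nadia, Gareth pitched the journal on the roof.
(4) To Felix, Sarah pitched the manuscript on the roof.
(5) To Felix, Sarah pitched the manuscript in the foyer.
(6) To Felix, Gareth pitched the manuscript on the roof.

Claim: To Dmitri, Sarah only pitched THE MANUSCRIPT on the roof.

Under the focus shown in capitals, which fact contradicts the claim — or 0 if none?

Focus (in capitals) is "the manuscript" — the thing. "Only" excludes alternative things while holding fixed agent = Sarah, recipient = Dmitri, setting = on the roof.
Fact (2) shares the background but differs in thing (the journal) — a counterexample.

2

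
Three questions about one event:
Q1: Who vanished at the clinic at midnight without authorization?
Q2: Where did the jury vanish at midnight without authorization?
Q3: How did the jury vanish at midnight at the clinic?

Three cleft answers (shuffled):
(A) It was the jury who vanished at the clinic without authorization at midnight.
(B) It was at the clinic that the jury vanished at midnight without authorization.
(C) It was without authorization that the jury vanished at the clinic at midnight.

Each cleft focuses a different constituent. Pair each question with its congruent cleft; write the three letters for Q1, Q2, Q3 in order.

Q1 asks about the subject (agent); cleft (A) focuses "the jury", which is the subject (agent) — so Q1 → A.
Q2 asks about the location; cleft (B) focuses "at the clinic", which is the location — so Q2 → B.
Q3 asks about the manner; cleft (C) focuses "without authorization", which is the manner — so Q3 → C.
Mapping: Q1→A, Q2→B, Q3→C.

ABC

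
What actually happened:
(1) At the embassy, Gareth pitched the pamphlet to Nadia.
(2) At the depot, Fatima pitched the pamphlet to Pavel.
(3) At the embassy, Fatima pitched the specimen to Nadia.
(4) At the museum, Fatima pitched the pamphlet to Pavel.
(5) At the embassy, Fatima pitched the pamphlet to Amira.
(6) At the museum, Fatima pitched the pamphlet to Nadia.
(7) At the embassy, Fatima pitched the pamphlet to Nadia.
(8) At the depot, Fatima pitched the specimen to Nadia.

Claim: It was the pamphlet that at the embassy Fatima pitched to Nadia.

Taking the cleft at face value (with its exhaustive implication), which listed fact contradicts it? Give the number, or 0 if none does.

The cleft puts "the pamphlet" in focus and presupposes the open proposition with same agent, recipient, setting (Fatima / Nadia / at the embassy).
Exhaustivity: the pamphlet is the only thing satisfying that background.
Fact (3) shares the background but with thing = the specimen; exhaustivity is violated.

3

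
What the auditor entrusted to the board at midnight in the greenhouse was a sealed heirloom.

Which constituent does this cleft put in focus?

a sealed heirloom

In a pseudo-cleft "What ... was X", the post-copular constituent X is the focus.
Here the focus is "a sealed heirloom". The backgrounded (presupposed) material includes "the auditor", "to the board", "at midnight" and "in the greenhouse".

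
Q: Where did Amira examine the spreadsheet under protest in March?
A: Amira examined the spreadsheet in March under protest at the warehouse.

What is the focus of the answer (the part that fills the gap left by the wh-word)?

The wh-word "where" asks about the location.
In the answer, "Amira", "the spreadsheet", "under protest" and "in March" are given — repeated from the question.
The constituent filling the location gap is "at the warehouse"; that is the focus and would carry nuclear stress.

at the warehouse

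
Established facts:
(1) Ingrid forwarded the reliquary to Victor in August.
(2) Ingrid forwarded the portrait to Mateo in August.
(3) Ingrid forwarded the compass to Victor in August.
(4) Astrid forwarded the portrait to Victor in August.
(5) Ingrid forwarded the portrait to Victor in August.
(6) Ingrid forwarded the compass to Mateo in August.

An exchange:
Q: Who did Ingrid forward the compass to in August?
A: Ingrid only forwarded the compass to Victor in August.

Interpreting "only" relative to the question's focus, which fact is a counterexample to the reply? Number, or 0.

6

Answering "Who did ... to ...?" puts focus on the recipient — here, "Victor".
So "only" ranges over recipients; the rest (agent = Ingrid, thing = the compass, setting = in August) is presupposed.
Fact (6) shares the background with a different recipient (Mateo) — counterexample.
(Fact (1) would refute a reading with focus on the thing — but that is not what the question asks.)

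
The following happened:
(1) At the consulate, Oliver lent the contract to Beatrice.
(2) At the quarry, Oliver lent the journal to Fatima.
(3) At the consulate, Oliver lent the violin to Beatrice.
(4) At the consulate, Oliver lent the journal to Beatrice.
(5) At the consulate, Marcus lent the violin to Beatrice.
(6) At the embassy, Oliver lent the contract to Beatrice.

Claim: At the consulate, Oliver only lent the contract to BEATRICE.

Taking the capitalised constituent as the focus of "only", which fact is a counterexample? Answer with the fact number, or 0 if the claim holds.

The capitals mark "Beatrice" as focus. So "only" rules out other recipients, with the rest (agent = Oliver, thing = the contract, setting = at the consulate) as background.
Every other fact changes something in the background, not just the recipient. Nothing refutes the claim.

0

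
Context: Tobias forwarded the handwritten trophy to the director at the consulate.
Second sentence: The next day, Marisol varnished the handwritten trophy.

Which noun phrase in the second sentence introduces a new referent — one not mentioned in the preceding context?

"the handwritten trophy" in the second sentence is given — already mentioned in the context.
"Marisol" has no antecedent in the context; it is discourse-new.

Marisol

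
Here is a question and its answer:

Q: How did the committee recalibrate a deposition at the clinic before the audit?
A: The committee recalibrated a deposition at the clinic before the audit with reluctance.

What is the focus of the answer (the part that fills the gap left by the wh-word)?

The wh-word "how" asks about the manner.
In the answer, "the committee", "a deposition", "before the audit" and "at the clinic" are given — repeated from the question.
The constituent filling the manner gap is "with reluctance"; that is the focus and would carry nuclear stress.

with reluctance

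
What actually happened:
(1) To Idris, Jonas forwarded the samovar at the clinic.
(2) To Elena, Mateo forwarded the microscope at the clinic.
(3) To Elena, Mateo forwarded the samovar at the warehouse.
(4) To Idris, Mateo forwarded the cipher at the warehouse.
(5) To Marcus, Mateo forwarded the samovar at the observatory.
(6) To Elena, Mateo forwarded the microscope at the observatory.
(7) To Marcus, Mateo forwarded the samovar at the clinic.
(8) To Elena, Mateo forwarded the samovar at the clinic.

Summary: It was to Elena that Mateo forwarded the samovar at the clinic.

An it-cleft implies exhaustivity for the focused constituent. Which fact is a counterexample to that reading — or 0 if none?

The cleft puts "Elena" in focus and presupposes the open proposition with same agent, thing, setting (Mateo / the samovar / at the clinic).
The exhaustive reading says no other recipient fits that background.
Fact (7) shares the background but with recipient = Marcus; exhaustivity is violated.

7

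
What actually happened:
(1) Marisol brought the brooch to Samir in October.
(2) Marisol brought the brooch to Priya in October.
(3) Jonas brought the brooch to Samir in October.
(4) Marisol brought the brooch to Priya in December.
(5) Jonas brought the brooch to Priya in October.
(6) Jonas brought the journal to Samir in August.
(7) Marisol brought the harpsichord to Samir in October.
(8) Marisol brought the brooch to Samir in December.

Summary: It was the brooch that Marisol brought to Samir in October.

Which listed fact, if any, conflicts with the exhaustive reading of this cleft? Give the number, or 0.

The cleft puts "the brooch" in focus and presupposes the open proposition with Marisol as agent and Samir as recipient and in October as setting.
The exhaustive reading says no other thing fits that background.
Fact (7) shares the background but with thing = the harpsichord; exhaustivity is violated.

7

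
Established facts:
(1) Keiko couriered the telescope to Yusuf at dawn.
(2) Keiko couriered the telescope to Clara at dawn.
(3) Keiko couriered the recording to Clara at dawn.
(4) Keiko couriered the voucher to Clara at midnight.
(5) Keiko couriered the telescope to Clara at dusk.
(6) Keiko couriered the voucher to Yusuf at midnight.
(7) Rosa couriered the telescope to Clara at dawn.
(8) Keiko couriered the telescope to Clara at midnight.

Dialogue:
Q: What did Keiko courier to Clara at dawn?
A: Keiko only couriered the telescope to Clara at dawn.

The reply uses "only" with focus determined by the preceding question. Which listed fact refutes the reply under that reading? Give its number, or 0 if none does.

3

The question "What did ...?" targets the thing, so in the reply the focus falls on "the telescope".
"Only" then excludes alternative things while the background — Keiko as agent and Clara as recipient and at dawn as setting — is held fixed.
Fact (3) keeps Keiko as agent and Clara as recipient and at dawn as setting but has thing = the recording; that refutes the reply.
(Fact (1) would refute a reading with focus on the recipient — but that is not what the question asks.)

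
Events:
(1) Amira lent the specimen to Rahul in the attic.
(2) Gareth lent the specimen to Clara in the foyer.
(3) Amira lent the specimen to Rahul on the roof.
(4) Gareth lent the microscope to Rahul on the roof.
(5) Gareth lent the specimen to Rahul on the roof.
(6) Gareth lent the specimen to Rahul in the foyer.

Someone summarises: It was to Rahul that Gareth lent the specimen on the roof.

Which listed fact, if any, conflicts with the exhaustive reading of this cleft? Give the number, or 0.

0

Focus of the cleft: "Rahul" (the recipient). Presupposed background: agent = Gareth, thing = the specimen, setting = on the roof.
Exhaustivity: Rahul is the only recipient satisfying that background.
No listed fact matches the background with a different recipient. Exhaustivity holds.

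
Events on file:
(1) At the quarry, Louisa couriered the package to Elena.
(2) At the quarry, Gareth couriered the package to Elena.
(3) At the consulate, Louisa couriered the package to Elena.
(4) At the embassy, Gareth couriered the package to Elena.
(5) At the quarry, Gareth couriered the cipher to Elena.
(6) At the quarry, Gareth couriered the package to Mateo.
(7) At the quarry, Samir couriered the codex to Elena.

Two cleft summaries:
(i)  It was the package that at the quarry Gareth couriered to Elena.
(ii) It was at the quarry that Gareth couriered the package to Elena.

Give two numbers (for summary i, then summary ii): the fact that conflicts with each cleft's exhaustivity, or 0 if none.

Summary (i) focuses "the package" (the thing); background agent = Gareth, recipient = Elena, setting = at the quarry. Fact (5) matches that background with thing = the cipher — refutes (i).
Summary (ii) focuses "at the quarry" (the setting); background agent = Gareth, thing = the package, recipient = Elena. Fact (4) matches that background with setting = at the embassy — refutes (ii).

5, 4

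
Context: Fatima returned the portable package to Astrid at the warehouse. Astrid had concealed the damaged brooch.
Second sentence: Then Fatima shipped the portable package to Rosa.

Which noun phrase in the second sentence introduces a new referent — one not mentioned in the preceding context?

Rosa

"Fatima" and "the portable package" in the second sentence are given — already mentioned in the context.
"Rosa" has no antecedent in the context; it is discourse-new.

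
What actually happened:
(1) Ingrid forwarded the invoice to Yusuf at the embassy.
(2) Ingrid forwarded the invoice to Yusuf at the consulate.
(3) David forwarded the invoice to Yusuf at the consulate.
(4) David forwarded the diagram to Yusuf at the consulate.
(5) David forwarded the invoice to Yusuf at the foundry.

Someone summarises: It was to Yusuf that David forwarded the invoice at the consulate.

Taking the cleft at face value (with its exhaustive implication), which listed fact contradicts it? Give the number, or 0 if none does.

Focus of the cleft: "Yusuf" (the recipient). Presupposed background: agent = David, thing = the invoice, setting = at the consulate.
Exhaustivity: Yusuf is the only recipient satisfying that background.
Every other fact differs from the presupposition on some backgrounded slot, so none challenges the exhaustivity.

0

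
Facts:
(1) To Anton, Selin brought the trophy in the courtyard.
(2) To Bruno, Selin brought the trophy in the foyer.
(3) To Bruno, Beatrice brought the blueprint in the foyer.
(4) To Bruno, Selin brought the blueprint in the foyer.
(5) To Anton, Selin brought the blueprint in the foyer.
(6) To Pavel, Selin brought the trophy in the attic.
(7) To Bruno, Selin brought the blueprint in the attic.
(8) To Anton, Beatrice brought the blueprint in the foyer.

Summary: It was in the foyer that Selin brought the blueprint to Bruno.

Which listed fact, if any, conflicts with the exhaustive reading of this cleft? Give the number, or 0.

7

Focus of the cleft: "in the foyer" (the setting). Presupposed background: Selin as agent and the blueprint as thing and Bruno as recipient.
The exhaustive reading says no other setting fits that background.
Fact (7) shares the background but with setting = in the attic; exhaustivity is violated.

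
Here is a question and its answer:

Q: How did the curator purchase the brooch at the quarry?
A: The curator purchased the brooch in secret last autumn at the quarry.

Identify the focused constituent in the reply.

in secret

The wh-word "how" asks about the manner.
In the answer, "the curator", "the brooch" and "at the quarry" are given — repeated from the question.
"last autumn" is also new, but it specifies the time, which is not what the question asks about — so it is not the focus.
The constituent filling the manner gap is "in secret"; that is the focus.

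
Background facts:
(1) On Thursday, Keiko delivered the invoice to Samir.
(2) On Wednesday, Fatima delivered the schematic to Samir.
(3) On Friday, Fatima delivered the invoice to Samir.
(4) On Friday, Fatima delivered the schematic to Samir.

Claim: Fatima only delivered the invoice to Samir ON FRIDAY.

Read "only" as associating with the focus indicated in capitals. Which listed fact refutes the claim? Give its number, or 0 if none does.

Focus (in capitals) is "on Friday" — the setting. "Only" excludes alternative settings while holding fixed agent = Fatima, thing = the invoice, recipient = Samir.
No fact matches agent = Fatima, thing = the invoice, recipient = Samir with a different setting — every other fact differs on at least one backgrounded slot. So no fact refutes it.

0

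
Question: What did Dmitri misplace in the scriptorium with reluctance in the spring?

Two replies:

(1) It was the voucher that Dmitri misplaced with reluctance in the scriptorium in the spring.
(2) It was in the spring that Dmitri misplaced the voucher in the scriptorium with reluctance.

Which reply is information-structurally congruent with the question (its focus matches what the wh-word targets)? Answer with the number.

1

The question word "what" targets the direct object.
Option (1) clefts "the voucher" — that matches what the question asks about.
Option (2) clefts "in the spring" — the time, not what was asked.
So the congruent reply is (1).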